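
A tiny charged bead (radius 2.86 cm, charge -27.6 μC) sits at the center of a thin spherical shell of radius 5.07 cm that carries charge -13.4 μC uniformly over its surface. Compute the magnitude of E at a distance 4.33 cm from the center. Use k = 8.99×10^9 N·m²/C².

Take a concentric spherical Gaussian surface of radius r = 4.33 cm (between the bodies, 2.86 cm < r < 5.07 cm).
Only the inner charge is enclosed; the outer shell contributes nothing inside itself. Q_enc = -27.6 μC = -2.76e-5 C.
By Gauss's law, ∮E·dA = E·4πr² = Q_enc/ε₀.
E = k|Q_enc|/r² = (8.99×10^9)(2.76×10^-5)/(0.0433)² = 1.32×10^8 N/C.

E = 1.32×10^8 N/C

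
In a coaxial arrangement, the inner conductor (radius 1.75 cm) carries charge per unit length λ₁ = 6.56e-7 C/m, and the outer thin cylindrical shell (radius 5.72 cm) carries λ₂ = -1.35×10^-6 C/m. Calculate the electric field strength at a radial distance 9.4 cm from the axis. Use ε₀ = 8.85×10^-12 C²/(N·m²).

Coaxial Gaussian cylinder, radius r = 9.4 cm, length L (r > 5.72 cm, enclosing both).
λ_enc = λ₁ + λ₂ = (6.56×10^-7) + (-1.35e-6) = -6.94×10^-7 C/m.
By Gauss's law (flux through the curved wall only), E·2πrL = λ_enc L/ε₀.
E = |λ_enc|/(2πε₀r) = (6.94×10^-7)/(2π·8.85×10^-12·0.094) = 1.33×10^5 N/C.

|E| ≈ 1.33×10^5 N/C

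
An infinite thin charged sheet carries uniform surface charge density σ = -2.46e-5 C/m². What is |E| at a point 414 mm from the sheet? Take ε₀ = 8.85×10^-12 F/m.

By planar symmetry E is perpendicular to the sheet and uniform; use a Gaussian pillbox with flat faces of area A on each side of the sheet.
Flux Φ = 2EA and Q_enc = σA, so 2EA = σA/ε₀ ⇒ E = |σ|/(2ε₀), independent of distance.
E = |σ|/(2ε₀) = (2.46×10^-5)/(2·8.85×10^-12) = 1.39×10^6 N/C.

|E| ≈ 1.39×10^6 N/C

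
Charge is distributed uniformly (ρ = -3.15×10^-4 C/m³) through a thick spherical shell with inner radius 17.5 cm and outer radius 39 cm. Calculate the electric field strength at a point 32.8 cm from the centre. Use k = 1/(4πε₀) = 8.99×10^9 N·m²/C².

By spherical symmetry E is radial; choose a Gaussian sphere of radius r = 32.8 cm (within the shell material, 17.5 cm < r < 39 cm).
Only the shell between 17.5 cm and r is enclosed: Q_enc = ρ·(4π/3)(r³ − a³) = (-3.15×10^-4)·(4π/3)·((0.328)³ − (0.175)³) = -3.949×10^-5 C.
Applying ∮E·dA = Q_enc/ε₀ with Φ = E(4πr²):
E = k|Q_enc|/r² = (8.99×10^9)(3.949e-5)/(0.328)² = 3.30×10^6 N/C.

E ≈ 3.30×10^6 N/C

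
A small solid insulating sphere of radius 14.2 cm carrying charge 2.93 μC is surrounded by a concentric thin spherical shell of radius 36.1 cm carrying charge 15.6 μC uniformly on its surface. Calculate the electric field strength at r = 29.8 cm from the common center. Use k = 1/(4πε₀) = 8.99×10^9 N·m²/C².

|E| = 2.97×10^5 V/m

Use a concentric Gaussian sphere at r = 29.8 cm (between the bodies, 14.2 cm < r < 36.1 cm).
The shell at 36.1 cm lies outside the Gaussian surface, so Q_enc = 2.93 μC = 2.93×10^-6 C.
Since E is radial and uniform over the Gaussian sphere, Φ = E·4πr² = Q_enc/ε₀.
E = k|Q_enc|/r² = (8.99×10^9)(2.93×10^-6)/(0.298)² = 2.97×10^5 N/C.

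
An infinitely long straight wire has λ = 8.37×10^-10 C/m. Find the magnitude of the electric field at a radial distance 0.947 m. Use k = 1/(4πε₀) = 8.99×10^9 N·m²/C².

By cylindrical symmetry E is radial; use a coaxial Gaussian cylinder of radius 0.947 m and length L.
Q_enc = λL, so λ_enc = 8.37e-10 C/m.
Gauss's law: E·2πrL = λ_enc L/ε₀.
E = 2k|λ_enc|/r = 2(8.99×10^9)(8.37e-10)/(0.947) = 15.9 N/C.

E = 15.9 N/C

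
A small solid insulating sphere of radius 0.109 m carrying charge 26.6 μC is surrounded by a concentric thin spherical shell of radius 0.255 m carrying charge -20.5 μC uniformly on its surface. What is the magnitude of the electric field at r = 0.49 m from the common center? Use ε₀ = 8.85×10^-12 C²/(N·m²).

|E| = 2.28e5 V/m

Use a concentric Gaussian sphere at r = 0.49 m (r > 0.255 m, enclosing both).
Q_enc = (26.6 μC) + (-20.5 μC) = 6.10e-6 C.
Since E is radial and uniform over the Gaussian sphere, Φ = E·4πr² = Q_enc/ε₀.
E = |Q_enc|/(4πε₀r²) = (6.10e-6)/(4π·8.85×10^-12·(0.49)²) = 2.28×10^5 N/C.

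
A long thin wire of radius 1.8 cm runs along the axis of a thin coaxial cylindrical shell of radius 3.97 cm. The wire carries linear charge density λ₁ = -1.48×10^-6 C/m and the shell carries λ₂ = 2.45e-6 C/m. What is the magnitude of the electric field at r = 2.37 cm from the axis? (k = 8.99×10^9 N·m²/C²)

E ≈ 1.12×10^6 N/C

Choose a coaxial cylinder of radius r = 2.37 cm (arbitrary length L) as the Gaussian surface (between the conductors, 1.8 cm < r < 3.97 cm).
The shell at 3.97 cm lies outside the Gaussian surface, so λ_enc = λ₁ = -1.48e-6 C/m.
Since E is radial and uniform over the curved surface, Φ = E·2πrL = Q_enc/ε₀ = λ_enc L/ε₀.
E = 2k|λ_enc|/r = 2(8.99×10^9)(1.48×10^-6)/(0.0237) = 1.12×10^6 N/C.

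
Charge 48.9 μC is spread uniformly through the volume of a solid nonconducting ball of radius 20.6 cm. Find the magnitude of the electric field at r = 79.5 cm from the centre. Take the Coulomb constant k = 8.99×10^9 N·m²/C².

6.96e5 V/m

Use a concentric Gaussian sphere at r = 79.5 cm (r > R, so the entire charge is enclosed).
Q_enc = 48.9 μC = 4.89×10^-5 C.
Since E is radial and uniform over the Gaussian sphere, Φ = E·4πr² = Q_enc/ε₀.
E = k|Q_enc|/r² = (8.99×10^9)(4.89×10^-5)/(0.795)² = 6.96×10^5 N/C.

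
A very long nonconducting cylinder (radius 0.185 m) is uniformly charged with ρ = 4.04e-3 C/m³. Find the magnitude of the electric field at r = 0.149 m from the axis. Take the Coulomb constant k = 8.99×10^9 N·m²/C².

E = 3.40×10^7 N/C

Choose a coaxial cylinder of radius r = 0.149 m (arbitrary length L) as the Gaussian surface (r < R).
Charge inside radius r per length L is ρ·πr²·L, so λ_enc = ρπr² = 2.818×10^-4 C/m.
Gauss's law: E·2πrL = λ_enc L/ε₀.
E = 2k|λ_enc|/r = 2(8.99×10^9)(2.818×10^-4)/(0.149) = 3.40e7 N/C.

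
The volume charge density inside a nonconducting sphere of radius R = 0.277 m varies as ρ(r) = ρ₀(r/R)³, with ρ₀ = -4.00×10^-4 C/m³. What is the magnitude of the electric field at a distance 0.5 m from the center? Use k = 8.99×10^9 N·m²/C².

6.40×10^5 N/C

Take a concentric spherical Gaussian surface of radius r = 0.5 m (r > R, all charge enclosed).
Q_enc = 4π ∫₀^R ρ₀(r'/R)^3 r'² dr' = 4πρ₀R³/6 = -1.781e-5 C.
Applying ∮E·dA = Q_enc/ε₀ with Φ = E(4πr²):
E = k|Q_enc|/r² = (8.99×10^9)(1.781e-5)/(0.5)² = 6.40×10^5 N/C.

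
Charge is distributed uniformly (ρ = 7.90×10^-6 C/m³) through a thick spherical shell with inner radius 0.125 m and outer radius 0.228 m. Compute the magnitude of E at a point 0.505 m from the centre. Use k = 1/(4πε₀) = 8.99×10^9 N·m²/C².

Take a concentric spherical Gaussian surface of radius r = 0.505 m (r > 0.228 m, enclosing the whole shell).
Q_enc = ρ·(4π/3)(b³ − a³) = (7.90×10^-6)·(4π/3)·((0.228)³ − (0.125)³) = 3.276e-7 C.
Applying ∮E·dA = Q_enc/ε₀ with Φ = E(4πr²):
E = k|Q_enc|/r² = (8.99×10^9)(3.276e-7)/(0.505)² = 1.15×10^4 N/C.

|E| = 1.15e4 V/m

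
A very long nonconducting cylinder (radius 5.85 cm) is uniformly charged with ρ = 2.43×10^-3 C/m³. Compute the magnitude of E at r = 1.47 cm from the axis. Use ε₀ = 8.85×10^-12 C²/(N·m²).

2.02×10^6 V/m

Choose a coaxial cylinder of radius r = 1.47 cm (arbitrary length L) as the Gaussian surface (r < R).
Charge inside radius r per length L is ρ·πr²·L, so λ_enc = ρπr² = 1.65e-6 C/m.
Gauss's law: E·2πrL = λ_enc L/ε₀.
E = |λ_enc|/(2πε₀r) = (1.65×10^-6)/(2π·8.85×10^-12·0.0147) = 2.02×10^6 N/C.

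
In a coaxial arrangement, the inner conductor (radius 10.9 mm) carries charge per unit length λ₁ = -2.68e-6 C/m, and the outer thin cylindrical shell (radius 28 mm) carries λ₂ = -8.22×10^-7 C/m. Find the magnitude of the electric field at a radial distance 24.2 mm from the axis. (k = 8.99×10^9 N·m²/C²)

E = 1.99e6 N/C

Choose a coaxial cylinder of radius r = 24.2 mm (arbitrary length L) as the Gaussian surface (between the conductors, 10.9 mm < r < 28 mm).
The shell at 28 mm lies outside the Gaussian surface, so λ_enc = λ₁ = -2.68e-6 C/m.
Applying ∮E·dA = Q_enc/ε₀ with the end caps contributing no flux:
E = 2k|λ_enc|/r = 2(8.99×10^9)(2.68×10^-6)/(0.0242) = 1.99×10^6 N/C.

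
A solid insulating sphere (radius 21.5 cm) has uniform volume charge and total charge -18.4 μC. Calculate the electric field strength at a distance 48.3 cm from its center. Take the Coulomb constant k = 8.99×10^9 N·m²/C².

By spherical symmetry E is radial; choose a Gaussian sphere of radius r = 48.3 cm (r > R, so the entire charge is enclosed).
Q_enc = -18.4 μC = -1.84e-5 C.
By Gauss's law, ∮E·dA = E·4πr² = Q_enc/ε₀.
E = k|Q_enc|/r² = (8.99×10^9)(1.84×10^-5)/(0.483)² = 7.09×10^5 N/C.

|E| = 7.09×10^5 N/C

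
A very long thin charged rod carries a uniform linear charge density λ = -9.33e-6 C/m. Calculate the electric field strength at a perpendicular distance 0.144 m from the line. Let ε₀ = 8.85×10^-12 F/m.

Coaxial Gaussian cylinder, radius r = 0.144 m, length L.
Q_enc = λL, so λ_enc = -9.33×10^-6 C/m.
Since E is radial and uniform over the curved surface, Φ = E·2πrL = Q_enc/ε₀ = λ_enc L/ε₀.
E = |λ_enc|/(2πε₀r) = (9.33e-6)/(2π·8.85×10^-12·0.144) = 1.17×10^6 N/C.

|E| ≈ 1.17e6 N/C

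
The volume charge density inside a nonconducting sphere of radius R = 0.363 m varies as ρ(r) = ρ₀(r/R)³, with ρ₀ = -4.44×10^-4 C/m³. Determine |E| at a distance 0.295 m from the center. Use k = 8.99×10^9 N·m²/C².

E = 1.32×10^6 N/C

Take a concentric spherical Gaussian surface of radius r = 0.295 m (r < R).
Integrate the density: Q_enc = 4π ∫₀^r ρ₀(r'/R)^3 r'² dr' = 4πρ₀ r^6/(6·R³) = -1.281×10^-5 C.
Since E is radial and uniform over the Gaussian sphere, Φ = E·4πr² = Q_enc/ε₀.
E = k|Q_enc|/r² = (8.99×10^9)(1.281×10^-5)/(0.295)² = 1.32e6 N/C.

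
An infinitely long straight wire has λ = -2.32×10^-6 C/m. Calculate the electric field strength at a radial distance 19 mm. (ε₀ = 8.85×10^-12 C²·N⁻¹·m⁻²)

2.20e6 N/C

By cylindrical symmetry E is radial; use a coaxial Gaussian cylinder of radius 19 mm and length L.
Q_enc = λL, so λ_enc = -2.32e-6 C/m.
Applying ∮E·dA = Q_enc/ε₀ with the end caps contributing no flux:
E = |λ_enc|/(2πε₀r) = (2.32×10^-6)/(2π·8.85×10^-12·0.019) = 2.20×10^6 N/C.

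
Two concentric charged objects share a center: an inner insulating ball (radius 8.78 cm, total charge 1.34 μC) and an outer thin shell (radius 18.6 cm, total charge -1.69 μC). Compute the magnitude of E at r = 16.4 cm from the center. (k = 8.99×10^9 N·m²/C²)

4.48e5 N/C

Take a concentric spherical Gaussian surface of radius r = 16.4 cm (between the bodies, 8.78 cm < r < 18.6 cm).
The shell at 18.6 cm lies outside the Gaussian surface, so Q_enc = 1.34 μC = 1.34×10^-6 C.
By Gauss's law, ∮E·dA = E·4πr² = Q_enc/ε₀.
E = k|Q_enc|/r² = (8.99×10^9)(1.34e-6)/(0.164)² = 4.48×10^5 N/C.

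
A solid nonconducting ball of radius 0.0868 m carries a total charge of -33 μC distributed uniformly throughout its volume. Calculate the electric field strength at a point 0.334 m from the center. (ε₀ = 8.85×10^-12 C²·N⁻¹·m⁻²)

By spherical symmetry E is radial; choose a Gaussian sphere of radius r = 0.334 m (r > R, so the entire charge is enclosed).
Q_enc = -33 μC = -3.30×10^-5 C.
Since E is radial and uniform over the Gaussian sphere, Φ = E·4πr² = Q_enc/ε₀.
E = |Q_enc|/(4πε₀r²) = (3.30×10^-5)/(4π·8.85×10^-12·(0.334)²) = 2.66×10^6 N/C.

E ≈ 2.66×10^6 N/C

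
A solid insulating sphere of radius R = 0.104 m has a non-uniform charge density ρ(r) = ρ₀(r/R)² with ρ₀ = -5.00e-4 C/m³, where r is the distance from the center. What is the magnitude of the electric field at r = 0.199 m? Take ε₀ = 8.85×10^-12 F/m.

Symmetry ⇒ E = E(r) r̂. Gaussian sphere of radius r = 0.199 m (r > R, all charge enclosed).
Q_enc = 4π ∫₀^R ρ₀(r'/R)^2 r'² dr' = 4πρ₀R³/5 = -1.414×10^-6 C.
Gauss's law: E·4πr² = Q_enc/ε₀.
E = |Q_enc|/(4πε₀r²) = (1.414e-6)/(4π·8.85×10^-12·(0.199)²) = 3.21×10^5 N/C.

E = 3.21×10^5 N/C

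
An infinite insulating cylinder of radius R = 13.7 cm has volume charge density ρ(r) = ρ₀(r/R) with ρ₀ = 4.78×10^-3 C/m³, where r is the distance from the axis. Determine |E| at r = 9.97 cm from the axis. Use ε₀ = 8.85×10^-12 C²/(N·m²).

|E| ≈ 1.31e7 N/C

Coaxial Gaussian cylinder, radius r = 9.97 cm, length L (r < R).
λ_enc = ∫₀^r ρ(r')·2πr' dr' = (2πρ₀/R)·r^3/3 = 7.242×10^-5 C/m.
By Gauss's law (flux through the curved wall only), E·2πrL = λ_enc L/ε₀.
E = |λ_enc|/(2πε₀r) = (7.242×10^-5)/(2π·8.85×10^-12·0.0997) = 1.31e7 N/C.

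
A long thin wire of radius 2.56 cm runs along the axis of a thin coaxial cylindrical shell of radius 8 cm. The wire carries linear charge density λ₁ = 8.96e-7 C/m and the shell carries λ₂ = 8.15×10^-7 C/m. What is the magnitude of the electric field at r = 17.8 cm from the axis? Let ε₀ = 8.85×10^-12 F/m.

By cylindrical symmetry E is radial; use a coaxial Gaussian cylinder of radius 17.8 cm and length L (r > 8 cm, enclosing both).
λ_enc = λ₁ + λ₂ = (8.96e-7) + (8.15e-7) = 1.711×10^-6 C/m.
By Gauss's law (flux through the curved wall only), E·2πrL = λ_enc L/ε₀.
E = |λ_enc|/(2πε₀r) = (1.711e-6)/(2π·8.85×10^-12·0.178) = 1.73×10^5 N/C.

|E| = 1.73e5 N/C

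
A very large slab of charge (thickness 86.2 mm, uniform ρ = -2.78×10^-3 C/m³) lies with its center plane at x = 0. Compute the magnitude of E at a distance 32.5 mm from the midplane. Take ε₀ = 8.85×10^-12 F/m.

|E| = 1.02×10^7 V/m

By symmetry E is perpendicular to the slab. A Gaussian pillbox from −32.5 mm to +32.5 mm (face area A) lies entirely within the slab.
Q_enc = ρ·(2x)·A and flux = 2EA, so 2EA = 2ρxA/ε₀ ⇒ E = |ρ|x/ε₀.
E = (2.78×10^-3)(0.0325)/(8.85×10^-12) = 1.02×10^7 N/C.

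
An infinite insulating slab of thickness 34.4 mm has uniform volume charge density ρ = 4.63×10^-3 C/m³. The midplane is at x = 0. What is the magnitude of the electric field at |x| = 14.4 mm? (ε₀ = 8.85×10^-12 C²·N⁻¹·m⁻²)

By symmetry E is perpendicular to the slab. A Gaussian pillbox from −14.4 mm to +14.4 mm (face area A) lies entirely within the slab.
Q_enc = ρ·(2x)·A and flux = 2EA, so 2EA = 2ρxA/ε₀ ⇒ E = |ρ|x/ε₀.
E = (4.63×10^-3)(0.0144)/(8.85×10^-12) = 7.53e6 N/C.

E ≈ 7.53×10^6 V/m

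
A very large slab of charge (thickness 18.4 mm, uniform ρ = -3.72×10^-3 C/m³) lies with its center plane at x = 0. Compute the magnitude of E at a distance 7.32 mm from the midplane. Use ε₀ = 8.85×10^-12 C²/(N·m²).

By symmetry E is perpendicular to the slab. A Gaussian pillbox from −7.32 mm to +7.32 mm (face area A) lies entirely within the slab.
Q_enc = ρ·(2x)·A and flux = 2EA, so 2EA = 2ρxA/ε₀ ⇒ E = |ρ|x/ε₀.
E = (3.72×10^-3)(0.00732)/(8.85×10^-12) = 3.08e6 N/C.

E ≈ 3.08e6 N/C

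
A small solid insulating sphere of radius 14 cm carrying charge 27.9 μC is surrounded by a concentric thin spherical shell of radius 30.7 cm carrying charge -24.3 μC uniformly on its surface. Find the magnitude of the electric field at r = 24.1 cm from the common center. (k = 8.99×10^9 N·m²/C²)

Symmetry ⇒ E = E(r) r̂. Gaussian sphere of radius r = 24.1 cm (between the bodies, 14 cm < r < 30.7 cm).
The shell at 30.7 cm lies outside the Gaussian surface, so Q_enc = 27.9 μC = 2.79×10^-5 C.
Applying ∮E·dA = Q_enc/ε₀ with Φ = E(4πr²):
E = k|Q_enc|/r² = (8.99×10^9)(2.79×10^-5)/(0.241)² = 4.32×10^6 N/C.

4.32×10^6 N/C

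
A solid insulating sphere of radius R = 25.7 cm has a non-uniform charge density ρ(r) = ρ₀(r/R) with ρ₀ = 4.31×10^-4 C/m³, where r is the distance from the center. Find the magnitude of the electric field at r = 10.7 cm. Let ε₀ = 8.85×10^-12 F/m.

|E| = 5.42×10^5 N/C

By spherical symmetry E is radial; choose a Gaussian sphere of radius r = 10.7 cm (r < R).
Integrate the density: Q_enc = 4π ∫₀^r ρ₀(r'/R)^1 r'² dr' = 4πρ₀ r^4/(4·R) = 6.906×10^-7 C.
Applying ∮E·dA = Q_enc/ε₀ with Φ = E(4πr²):
E = |Q_enc|/(4πε₀r²) = (6.906×10^-7)/(4π·8.85×10^-12·(0.107)²) = 5.42e5 N/C.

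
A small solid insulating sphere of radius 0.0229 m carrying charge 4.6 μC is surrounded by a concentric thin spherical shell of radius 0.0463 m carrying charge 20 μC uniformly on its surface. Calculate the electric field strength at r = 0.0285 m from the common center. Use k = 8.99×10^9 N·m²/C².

|E| = 5.09×10^7 N/C

Take a concentric spherical Gaussian surface of radius r = 0.0285 m (between the bodies, 0.0229 m < r < 0.0463 m).
The shell at 0.0463 m lies outside the Gaussian surface, so Q_enc = 4.6 μC = 4.60e-6 C.
Applying ∮E·dA = Q_enc/ε₀ with Φ = E(4πr²):
E = k|Q_enc|/r² = (8.99×10^9)(4.60×10^-6)/(0.0285)² = 5.09e7 N/C.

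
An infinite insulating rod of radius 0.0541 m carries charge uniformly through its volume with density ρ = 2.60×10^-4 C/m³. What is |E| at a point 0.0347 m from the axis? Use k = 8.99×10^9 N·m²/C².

Take a coaxial cylindrical Gaussian surface of radius r = 0.0347 m and length L (r < R).
Charge inside radius r per length L is ρ·πr²·L, so λ_enc = ρπr² = 9.835×10^-7 C/m.
Gauss's law: E·2πrL = λ_enc L/ε₀.
E = 2k|λ_enc|/r = 2(8.99×10^9)(9.835e-7)/(0.0347) = 5.10e5 N/C.

E = 5.10e5 V/m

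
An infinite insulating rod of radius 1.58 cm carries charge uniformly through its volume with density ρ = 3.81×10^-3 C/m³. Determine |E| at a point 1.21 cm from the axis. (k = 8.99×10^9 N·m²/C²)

2.60×10^6 N/C

Take a coaxial cylindrical Gaussian surface of radius r = 1.21 cm and length L (r < R).
Charge inside radius r per length L is ρ·πr²·L, so λ_enc = ρπr² = 1.752×10^-6 C/m.
By Gauss's law (flux through the curved wall only), E·2πrL = λ_enc L/ε₀.
E = 2k|λ_enc|/r = 2(8.99×10^9)(1.752e-6)/(0.0121) = 2.60×10^6 N/C.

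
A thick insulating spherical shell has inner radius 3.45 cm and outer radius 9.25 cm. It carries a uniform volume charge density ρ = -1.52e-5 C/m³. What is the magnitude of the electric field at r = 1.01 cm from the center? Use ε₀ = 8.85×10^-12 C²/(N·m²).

Take a concentric spherical Gaussian surface of radius r = 1.01 cm (r < 3.45 cm, inside the empty cavity).
No charge is enclosed, so by Gauss's law E·4πr² = 0 ⇒ E = 0.

E = 0 (no enclosed charge)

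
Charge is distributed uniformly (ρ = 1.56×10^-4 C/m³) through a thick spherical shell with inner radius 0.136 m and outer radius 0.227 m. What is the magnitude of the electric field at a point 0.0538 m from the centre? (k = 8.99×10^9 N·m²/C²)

E = 0

Take a concentric spherical Gaussian surface of radius r = 0.0538 m (r < 0.136 m, inside the empty cavity).
Q_enc = 0 (all charge lies at larger r); Gauss's law gives E = 0.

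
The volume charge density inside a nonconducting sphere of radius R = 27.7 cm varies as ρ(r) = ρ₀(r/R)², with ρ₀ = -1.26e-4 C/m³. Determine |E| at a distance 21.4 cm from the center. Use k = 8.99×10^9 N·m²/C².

E ≈ 3.64×10^5 N/C

Symmetry ⇒ E = E(r) r̂. Gaussian sphere of radius r = 21.4 cm (r < R).
Integrate the density: Q_enc = 4π ∫₀^r ρ₀(r'/R)^2 r'² dr' = 4πρ₀ r^5/(5·R²) = -1.852×10^-6 C.
Since E is radial and uniform over the Gaussian sphere, Φ = E·4πr² = Q_enc/ε₀.
E = k|Q_enc|/r² = (8.99×10^9)(1.852×10^-6)/(0.214)² = 3.64×10^5 N/C.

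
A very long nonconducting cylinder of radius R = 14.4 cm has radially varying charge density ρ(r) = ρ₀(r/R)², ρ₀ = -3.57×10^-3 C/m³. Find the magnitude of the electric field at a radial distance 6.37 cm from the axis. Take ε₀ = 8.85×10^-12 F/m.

Choose a coaxial cylinder of radius r = 6.37 cm (arbitrary length L) as the Gaussian surface (r < R).
Integrating ρ over the cross-section to radius r: λ_enc = (2πρ₀/R²) ∫₀^r r'^3 dr' = 2πρ₀ r^4/(4·R²) = -4.453×10^-6 C/m.
By Gauss's law (flux through the curved wall only), E·2πrL = λ_enc L/ε₀.
E = |λ_enc|/(2πε₀r) = (4.453×10^-6)/(2π·8.85×10^-12·0.0637) = 1.26e6 N/C.

|E| ≈ 1.26×10^6 N/C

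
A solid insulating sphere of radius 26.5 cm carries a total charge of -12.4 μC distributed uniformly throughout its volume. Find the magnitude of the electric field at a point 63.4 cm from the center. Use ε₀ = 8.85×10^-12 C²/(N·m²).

2.77e5 V/m

Symmetry ⇒ E = E(r) r̂. Gaussian sphere of radius r = 63.4 cm (r > R, so the entire charge is enclosed).
Q_enc = -12.4 μC = -1.24×10^-5 C.
Since E is radial and uniform over the Gaussian sphere, Φ = E·4πr² = Q_enc/ε₀.
E = |Q_enc|/(4πε₀r²) = (1.24×10^-5)/(4π·8.85×10^-12·(0.634)²) = 2.77×10^5 N/C.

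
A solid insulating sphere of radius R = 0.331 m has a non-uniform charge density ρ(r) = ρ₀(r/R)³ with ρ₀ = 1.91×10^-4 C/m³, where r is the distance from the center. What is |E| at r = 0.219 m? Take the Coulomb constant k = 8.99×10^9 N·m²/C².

2.28×10^5 N/C

By spherical symmetry E is radial; choose a Gaussian sphere of radius r = 0.219 m (r < R).
Q_enc = ∫₀^r ρ(r')·4πr'² dr' = (4πρ₀/R³) ∫₀^r r'^5 dr' = 4πρ₀ r^6/(6·R³) = 1.217×10^-6 C.
Applying ∮E·dA = Q_enc/ε₀ with Φ = E(4πr²):
E = k|Q_enc|/r² = (8.99×10^9)(1.217e-6)/(0.219)² = 2.28×10^5 N/C.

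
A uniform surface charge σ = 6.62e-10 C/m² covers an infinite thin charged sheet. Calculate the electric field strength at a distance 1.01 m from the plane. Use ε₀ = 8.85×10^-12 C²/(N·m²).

Choose a cylindrical pillbox piercing the sheet, end faces (area A) parallel to it.
Only the two end caps contribute flux: Φ = 2EA. With Q_enc = σA, Gauss's law gives E = |σ|/(2ε₀).
E = |σ|/(2ε₀) = (6.62×10^-10)/(2·8.85×10^-12) = 37.4 N/C.

E = 37.4 N/C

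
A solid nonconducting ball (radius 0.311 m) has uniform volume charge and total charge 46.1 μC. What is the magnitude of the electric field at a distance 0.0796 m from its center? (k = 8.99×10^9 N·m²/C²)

1.10×10^6 N/C

Take a concentric spherical Gaussian surface of radius r = 0.0796 m (r < R).
Only the charge within r is enclosed: Q_enc = Q·(r/R)³ = (46.1 μC)·(0.0796 m/0.311 m)³ = 7.73e-7 C.
Gauss's law: E·4πr² = Q_enc/ε₀.
E = k|Q_enc|/r² = (8.99×10^9)(7.73×10^-7)/(0.0796)² = 1.10×10^6 N/C.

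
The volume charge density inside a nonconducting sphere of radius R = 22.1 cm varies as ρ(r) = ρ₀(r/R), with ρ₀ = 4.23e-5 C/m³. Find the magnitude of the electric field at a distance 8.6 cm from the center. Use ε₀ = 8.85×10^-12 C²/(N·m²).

4.00×10^4 V/m

Use a concentric Gaussian sphere at r = 8.6 cm (r < R).
Integrate the density: Q_enc = 4π ∫₀^r ρ₀(r'/R)^1 r'² dr' = 4πρ₀ r^4/(4·R) = 3.289e-8 C.
By Gauss's law, ∮E·dA = E·4πr² = Q_enc/ε₀.
E = |Q_enc|/(4πε₀r²) = (3.289×10^-8)/(4π·8.85×10^-12·(0.086)²) = 4.00×10^4 N/C.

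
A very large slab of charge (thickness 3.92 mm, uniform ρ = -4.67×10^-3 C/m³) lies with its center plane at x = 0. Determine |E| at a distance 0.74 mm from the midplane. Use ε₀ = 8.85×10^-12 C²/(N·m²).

By symmetry E is perpendicular to the slab. A Gaussian pillbox from −0.74 mm to +0.74 mm (face area A) lies entirely within the slab.
Q_enc = ρ·(2x)·A and flux = 2EA, so 2EA = 2ρxA/ε₀ ⇒ E = |ρ|x/ε₀.
E = (4.67e-3)(0.00074)/(8.85×10^-12) = 3.90e5 N/C.

|E| = 3.90e5 V/m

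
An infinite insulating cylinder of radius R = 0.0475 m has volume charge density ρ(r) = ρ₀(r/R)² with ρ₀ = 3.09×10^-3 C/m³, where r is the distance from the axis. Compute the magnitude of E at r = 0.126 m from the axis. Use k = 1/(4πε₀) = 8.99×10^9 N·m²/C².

Coaxial Gaussian cylinder, radius r = 0.126 m, length L (r > R, full charge per length enclosed).
λ_enc = 2π ∫₀^R ρ₀(r'/R)^2 r' dr' = 2πρ₀R²/4 = 1.095×10^-5 C/m.
Applying ∮E·dA = Q_enc/ε₀ with the end caps contributing no flux:
E = 2k|λ_enc|/r = 2(8.99×10^9)(1.095×10^-5)/(0.126) = 1.56×10^6 N/C.

E = 1.56×10^6 V/m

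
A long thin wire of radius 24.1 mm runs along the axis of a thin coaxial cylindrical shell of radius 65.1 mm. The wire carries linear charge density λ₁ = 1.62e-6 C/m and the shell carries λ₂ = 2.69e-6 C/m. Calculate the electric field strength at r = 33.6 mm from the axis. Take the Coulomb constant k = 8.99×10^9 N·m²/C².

Coaxial Gaussian cylinder, radius r = 33.6 mm, length L (between the conductors, 24.1 mm < r < 65.1 mm).
The shell at 65.1 mm lies outside the Gaussian surface, so λ_enc = λ₁ = 1.62×10^-6 C/m.
Since E is radial and uniform over the curved surface, Φ = E·2πrL = Q_enc/ε₀ = λ_enc L/ε₀.
E = 2k|λ_enc|/r = 2(8.99×10^9)(1.62e-6)/(0.0336) = 8.67×10^5 N/C.

8.67×10^5 N/C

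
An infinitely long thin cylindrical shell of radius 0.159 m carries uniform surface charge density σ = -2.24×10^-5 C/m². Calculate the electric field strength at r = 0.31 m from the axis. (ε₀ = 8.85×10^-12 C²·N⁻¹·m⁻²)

By cylindrical symmetry E is radial; use a coaxial Gaussian cylinder of radius 0.31 m and length L (r > 0.159 m).
The whole shell is enclosed: λ_enc = σ·2πR = (-2.24×10^-5)·2π·(0.159) = -2.238×10^-5 C/m.
Gauss's law: E·2πrL = λ_enc L/ε₀.
E = |λ_enc|/(2πε₀r) = (2.238×10^-5)/(2π·8.85×10^-12·0.31) = 1.30×10^6 N/C.

|E| ≈ 1.30×10^6 V/m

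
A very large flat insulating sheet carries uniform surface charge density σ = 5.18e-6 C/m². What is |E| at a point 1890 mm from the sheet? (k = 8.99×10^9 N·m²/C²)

By planar symmetry E is perpendicular to the sheet and uniform; use a Gaussian pillbox with flat faces of area A on each side of the sheet.
Only the two end caps contribute flux: Φ = 2EA. With Q_enc = σA, Gauss's law gives E = |σ|/(2ε₀).
E = 2πk|σ| = 2π(8.99×10^9)(5.18e-6) = 2.93×10^5 N/C.

|E| = 2.93e5 V/m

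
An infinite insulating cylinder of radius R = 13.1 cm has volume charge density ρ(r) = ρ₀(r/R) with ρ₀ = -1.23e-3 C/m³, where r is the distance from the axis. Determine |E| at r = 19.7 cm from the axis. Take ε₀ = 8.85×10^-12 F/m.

4.04×10^6 N/C

By cylindrical symmetry E is radial; use a coaxial Gaussian cylinder of radius 19.7 cm and length L (r > R, full charge per length enclosed).
λ_enc = 2π ∫₀^R ρ₀(r'/R)^1 r' dr' = 2πρ₀R²/3 = -4.421×10^-5 C/m.
Since E is radial and uniform over the curved surface, Φ = E·2πrL = Q_enc/ε₀ = λ_enc L/ε₀.
E = |λ_enc|/(2πε₀r) = (4.421×10^-5)/(2π·8.85×10^-12·0.197) = 4.04×10^6 N/C.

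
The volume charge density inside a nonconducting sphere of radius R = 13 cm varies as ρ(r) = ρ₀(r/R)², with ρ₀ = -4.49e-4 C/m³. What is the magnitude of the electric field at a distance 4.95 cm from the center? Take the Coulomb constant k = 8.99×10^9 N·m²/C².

E = 7.28e4 V/m

Take a concentric spherical Gaussian surface of radius r = 4.95 cm (r < R).
Q_enc = ∫₀^r ρ(r')·4πr'² dr' = (4πρ₀/R²) ∫₀^r r'^4 dr' = 4πρ₀ r^5/(5·R²) = -1.984×10^-8 C.
Gauss's law: E·4πr² = Q_enc/ε₀.
E = k|Q_enc|/r² = (8.99×10^9)(1.984×10^-8)/(0.0495)² = 7.28×10^4 N/C.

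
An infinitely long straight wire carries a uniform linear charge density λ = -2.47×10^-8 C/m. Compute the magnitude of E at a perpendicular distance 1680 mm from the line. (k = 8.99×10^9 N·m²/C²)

Take a coaxial cylindrical Gaussian surface of radius r = 1680 mm and length L.
Q_enc = λL, so λ_enc = -2.47e-8 C/m.
By Gauss's law (flux through the curved wall only), E·2πrL = λ_enc L/ε₀.
E = 2k|λ_enc|/r = 2(8.99×10^9)(2.47e-8)/(1.68) = 264 N/C.

E = 264 N/C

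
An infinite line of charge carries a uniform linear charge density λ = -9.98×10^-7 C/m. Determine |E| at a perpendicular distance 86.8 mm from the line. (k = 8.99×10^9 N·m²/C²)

Take a coaxial cylindrical Gaussian surface of radius r = 86.8 mm and length L.
Q_enc = λL, so λ_enc = -9.98×10^-7 C/m.
Since E is radial and uniform over the curved surface, Φ = E·2πrL = Q_enc/ε₀ = λ_enc L/ε₀.
E = 2k|λ_enc|/r = 2(8.99×10^9)(9.98×10^-7)/(0.0868) = 2.07×10^5 N/C.

|E| = 2.07×10^5 N/C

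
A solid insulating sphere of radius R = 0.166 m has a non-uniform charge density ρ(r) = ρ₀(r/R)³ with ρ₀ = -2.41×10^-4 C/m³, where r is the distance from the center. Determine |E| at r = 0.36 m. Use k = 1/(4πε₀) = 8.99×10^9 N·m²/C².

Symmetry ⇒ E = E(r) r̂. Gaussian sphere of radius r = 0.36 m (r > R, all charge enclosed).
Q_enc = 4π ∫₀^R ρ₀(r'/R)^3 r'² dr' = 4πρ₀R³/6 = -2.309×10^-6 C.
Gauss's law: E·4πr² = Q_enc/ε₀.
E = k|Q_enc|/r² = (8.99×10^9)(2.309e-6)/(0.36)² = 1.60×10^5 N/C.

|E| = 1.60×10^5 N/C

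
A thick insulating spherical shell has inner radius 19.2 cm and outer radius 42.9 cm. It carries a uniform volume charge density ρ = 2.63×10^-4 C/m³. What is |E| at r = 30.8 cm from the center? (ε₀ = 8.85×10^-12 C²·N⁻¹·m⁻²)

|E| ≈ 2.31×10^6 N/C

By spherical symmetry E is radial; choose a Gaussian sphere of radius r = 30.8 cm (within the shell material, 19.2 cm < r < 42.9 cm).
Enclosed charge is the volume from a to r: Q_enc = (4π/3)ρ(r³ − a³) = 2.439×10^-5 C.
Gauss's law: E·4πr² = Q_enc/ε₀.
E = |Q_enc|/(4πε₀r²) = (2.439×10^-5)/(4π·8.85×10^-12·(0.308)²) = 2.31×10^6 N/C.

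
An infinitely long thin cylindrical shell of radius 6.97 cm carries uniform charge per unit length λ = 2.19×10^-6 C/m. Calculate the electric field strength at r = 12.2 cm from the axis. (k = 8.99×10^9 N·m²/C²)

E = 3.23×10^5 V/m

Take a coaxial cylindrical Gaussian surface of radius r = 12.2 cm and length L (r > 6.97 cm).
The full line charge is enclosed: λ_enc = 2.19e-6 C/m.
Gauss's law: E·2πrL = λ_enc L/ε₀.
E = 2k|λ_enc|/r = 2(8.99×10^9)(2.19e-6)/(0.122) = 3.23e5 N/C.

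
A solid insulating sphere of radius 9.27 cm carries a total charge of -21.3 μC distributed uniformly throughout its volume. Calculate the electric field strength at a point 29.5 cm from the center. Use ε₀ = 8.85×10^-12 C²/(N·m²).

Take a concentric spherical Gaussian surface of radius r = 29.5 cm (r > R, so the entire charge is enclosed).
Q_enc = -21.3 μC = -2.13×10^-5 C.
Gauss's law: E·4πr² = Q_enc/ε₀.
E = |Q_enc|/(4πε₀r²) = (2.13×10^-5)/(4π·8.85×10^-12·(0.295)²) = 2.20e6 N/C.

|E| = 2.20e6 N/C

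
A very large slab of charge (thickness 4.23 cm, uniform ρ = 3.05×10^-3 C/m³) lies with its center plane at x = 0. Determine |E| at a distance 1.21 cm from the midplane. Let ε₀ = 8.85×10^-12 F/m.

E ≈ 4.17×10^6 N/C

By symmetry E is perpendicular to the slab. A Gaussian pillbox from −1.21 cm to +1.21 cm (face area A) lies entirely within the slab.
Q_enc = ρ·(2x)·A and flux = 2EA, so 2EA = 2ρxA/ε₀ ⇒ E = |ρ|x/ε₀.
E = (3.05×10^-3)(0.0121)/(8.85×10^-12) = 4.17e6 N/C.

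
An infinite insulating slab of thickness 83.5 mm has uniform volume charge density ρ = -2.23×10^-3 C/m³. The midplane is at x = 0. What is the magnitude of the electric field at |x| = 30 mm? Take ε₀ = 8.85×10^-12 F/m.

By symmetry E is perpendicular to the slab. A Gaussian pillbox from −30 mm to +30 mm (face area A) lies entirely within the slab.
Q_enc = ρ·(2x)·A and flux = 2EA, so 2EA = 2ρxA/ε₀ ⇒ E = |ρ|x/ε₀.
E = (2.23×10^-3)(0.03)/(8.85×10^-12) = 7.56×10^6 N/C.

7.56×10^6 N/C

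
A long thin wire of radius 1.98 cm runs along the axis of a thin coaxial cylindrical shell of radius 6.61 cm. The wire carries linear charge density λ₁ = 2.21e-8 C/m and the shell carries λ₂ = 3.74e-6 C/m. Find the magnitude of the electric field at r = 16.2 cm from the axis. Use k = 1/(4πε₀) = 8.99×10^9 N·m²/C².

|E| = 4.18×10^5 V/m

By cylindrical symmetry E is radial; use a coaxial Gaussian cylinder of radius 16.2 cm and length L (r > 6.61 cm, enclosing both).
λ_enc = λ₁ + λ₂ = (2.21×10^-8) + (3.74e-6) = 3.762e-6 C/m.
Applying ∮E·dA = Q_enc/ε₀ with the end caps contributing no flux:
E = 2k|λ_enc|/r = 2(8.99×10^9)(3.762e-6)/(0.162) = 4.18×10^5 N/C.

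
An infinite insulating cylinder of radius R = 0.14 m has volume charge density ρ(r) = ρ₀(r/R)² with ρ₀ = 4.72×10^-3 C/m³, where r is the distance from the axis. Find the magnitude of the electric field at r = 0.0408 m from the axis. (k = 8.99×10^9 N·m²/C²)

|E| ≈ 4.62×10^5 N/C

Take a coaxial cylindrical Gaussian surface of radius r = 0.0408 m and length L (r < R).
λ_enc = ∫₀^r ρ(r')·2πr' dr' = (2πρ₀/R²)·r^4/4 = 1.048×10^-6 C/m.
Since E is radial and uniform over the curved surface, Φ = E·2πrL = Q_enc/ε₀ = λ_enc L/ε₀.
E = 2k|λ_enc|/r = 2(8.99×10^9)(1.048×10^-6)/(0.0408) = 4.62×10^5 N/C.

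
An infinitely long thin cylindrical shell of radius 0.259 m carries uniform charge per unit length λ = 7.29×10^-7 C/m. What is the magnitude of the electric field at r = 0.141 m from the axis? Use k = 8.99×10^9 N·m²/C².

E = 0

By cylindrical symmetry E is radial; use a coaxial Gaussian cylinder of radius 0.141 m and length L (r < 0.259 m, inside the shell).
All the surface charge lies outside this cylinder: Q_enc = 0, hence E = 0.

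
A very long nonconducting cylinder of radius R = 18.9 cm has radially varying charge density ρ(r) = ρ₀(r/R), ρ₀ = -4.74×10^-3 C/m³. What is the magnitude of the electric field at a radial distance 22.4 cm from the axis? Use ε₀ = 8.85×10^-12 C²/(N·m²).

Choose a coaxial cylinder of radius r = 22.4 cm (arbitrary length L) as the Gaussian surface (r > R, full charge per length enclosed).
λ_enc = 2π ∫₀^R ρ₀(r'/R)^1 r' dr' = 2πρ₀R²/3 = -3.546×10^-4 C/m.
Since E is radial and uniform over the curved surface, Φ = E·2πrL = Q_enc/ε₀ = λ_enc L/ε₀.
E = |λ_enc|/(2πε₀r) = (3.546e-4)/(2π·8.85×10^-12·0.224) = 2.85×10^7 N/C.

|E| = 2.85×10^7 N/C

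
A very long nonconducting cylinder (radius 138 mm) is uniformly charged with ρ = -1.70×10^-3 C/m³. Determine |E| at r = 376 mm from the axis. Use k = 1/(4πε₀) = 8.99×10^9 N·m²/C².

Choose a coaxial cylinder of radius r = 376 mm (arbitrary length L) as the Gaussian surface (r > 138 mm, full cross-section enclosed).
λ_enc = ρ·πR² = (-1.70×10^-3)π(0.138)² = -1.017×10^-4 C/m.
By Gauss's law (flux through the curved wall only), E·2πrL = λ_enc L/ε₀.
E = 2k|λ_enc|/r = 2(8.99×10^9)(1.017×10^-4)/(0.376) = 4.86×10^6 N/C.

|E| = 4.86×10^6 N/C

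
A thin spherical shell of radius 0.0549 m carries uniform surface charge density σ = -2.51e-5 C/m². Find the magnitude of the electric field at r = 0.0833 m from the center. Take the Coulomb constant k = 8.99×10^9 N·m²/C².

By spherical symmetry E is radial; choose a Gaussian sphere of radius r = 0.0833 m (r > 0.0549 m).
The entire shell is enclosed: Q_enc = σ·4πR² = (-2.51×10^-5)·4π·(0.0549)² = -9.507×10^-7 C.
Applying ∮E·dA = Q_enc/ε₀ with Φ = E(4πr²):
E = k|Q_enc|/r² = (8.99×10^9)(9.507e-7)/(0.0833)² = 1.23×10^6 N/C.

E = 1.23e6 V/m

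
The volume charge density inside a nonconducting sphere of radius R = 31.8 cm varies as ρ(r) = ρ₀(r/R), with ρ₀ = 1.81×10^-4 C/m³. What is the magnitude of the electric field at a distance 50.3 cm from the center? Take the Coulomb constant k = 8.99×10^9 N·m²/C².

|E| ≈ 6.50e5 N/C

By spherical symmetry E is radial; choose a Gaussian sphere of radius r = 50.3 cm (r > R, all charge enclosed).
Q_enc = 4π ∫₀^R ρ₀(r'/R)^1 r'² dr' = 4πρ₀R³/4 = 1.829×10^-5 C.
Gauss's law: E·4πr² = Q_enc/ε₀.
E = k|Q_enc|/r² = (8.99×10^9)(1.829×10^-5)/(0.503)² = 6.50×10^5 N/C.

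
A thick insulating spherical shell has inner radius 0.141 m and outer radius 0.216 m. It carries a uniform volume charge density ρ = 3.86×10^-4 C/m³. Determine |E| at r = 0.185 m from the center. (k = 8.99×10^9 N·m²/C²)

|E| = 1.50×10^6 V/m

By spherical symmetry E is radial; choose a Gaussian sphere of radius r = 0.185 m (within the shell material, 0.141 m < r < 0.216 m).
Enclosed charge is the volume from a to r: Q_enc = (4π/3)ρ(r³ − a³) = 5.705e-6 C.
Since E is radial and uniform over the Gaussian sphere, Φ = E·4πr² = Q_enc/ε₀.
E = k|Q_enc|/r² = (8.99×10^9)(5.705×10^-6)/(0.185)² = 1.50×10^6 N/C.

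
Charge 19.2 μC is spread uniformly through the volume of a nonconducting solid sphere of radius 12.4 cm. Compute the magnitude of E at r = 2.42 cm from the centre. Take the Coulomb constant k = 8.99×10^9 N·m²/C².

Symmetry ⇒ E = E(r) r̂. Gaussian sphere of radius r = 2.42 cm (r < R).
For a uniform sphere the enclosed fraction is (r/R)³, so Q_enc = (19.2 μC)(0.0242/0.124)³ = 1.427×10^-7 C.
Gauss's law: E·4πr² = Q_enc/ε₀.
E = k|Q_enc|/r² = (8.99×10^9)(1.427×10^-7)/(0.0242)² = 2.19e6 N/C.

2.19×10^6 N/C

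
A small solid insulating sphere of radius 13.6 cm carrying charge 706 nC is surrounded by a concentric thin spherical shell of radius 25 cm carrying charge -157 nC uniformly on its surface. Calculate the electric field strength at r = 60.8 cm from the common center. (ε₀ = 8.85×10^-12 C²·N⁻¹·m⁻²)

|E| ≈ 1.34×10^4 N/C

Use a concentric Gaussian sphere at r = 60.8 cm (r > 25 cm, enclosing both).
Q_enc = (706 nC) + (-157 nC) = 5.49e-7 C.
Gauss's law: E·4πr² = Q_enc/ε₀.
E = |Q_enc|/(4πε₀r²) = (5.49×10^-7)/(4π·8.85×10^-12·(0.608)²) = 1.34×10^4 N/C.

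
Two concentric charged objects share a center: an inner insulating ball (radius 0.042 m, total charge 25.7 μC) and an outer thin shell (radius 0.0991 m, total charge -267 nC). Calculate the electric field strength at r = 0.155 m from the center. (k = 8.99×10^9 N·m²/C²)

Take a concentric spherical Gaussian surface of radius r = 0.155 m (r > 0.0991 m, enclosing both).
Q_enc = (25.7 μC) + (-267 nC) = 2.543e-5 C.
By Gauss's law, ∮E·dA = E·4πr² = Q_enc/ε₀.
E = k|Q_enc|/r² = (8.99×10^9)(2.543×10^-5)/(0.155)² = 9.52×10^6 N/C.

|E| = 9.52e6 N/C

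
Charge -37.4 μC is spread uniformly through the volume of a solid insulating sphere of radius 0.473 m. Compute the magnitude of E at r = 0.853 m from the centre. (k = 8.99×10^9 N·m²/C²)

E = 4.62×10^5 V/m

Take a concentric spherical Gaussian surface of radius r = 0.853 m (r > R, so the entire charge is enclosed).
Q_enc = -37.4 μC = -3.74×10^-5 C.
Applying ∮E·dA = Q_enc/ε₀ with Φ = E(4πr²):
E = k|Q_enc|/r² = (8.99×10^9)(3.74×10^-5)/(0.853)² = 4.62×10^5 N/C.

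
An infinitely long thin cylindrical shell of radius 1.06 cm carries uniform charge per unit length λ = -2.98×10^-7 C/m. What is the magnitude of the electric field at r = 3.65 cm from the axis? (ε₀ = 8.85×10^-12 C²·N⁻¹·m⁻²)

1.47e5 N/C

Coaxial Gaussian cylinder, radius r = 3.65 cm, length L (r > 1.06 cm).
The full line charge is enclosed: λ_enc = -2.98e-7 C/m.
Since E is radial and uniform over the curved surface, Φ = E·2πrL = Q_enc/ε₀ = λ_enc L/ε₀.
E = |λ_enc|/(2πε₀r) = (2.98×10^-7)/(2π·8.85×10^-12·0.0365) = 1.47×10^5 N/C.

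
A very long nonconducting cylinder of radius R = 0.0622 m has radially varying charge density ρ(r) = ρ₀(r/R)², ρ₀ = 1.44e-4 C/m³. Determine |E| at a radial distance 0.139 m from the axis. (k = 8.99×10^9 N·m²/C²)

Coaxial Gaussian cylinder, radius r = 0.139 m, length L (r > R, full charge per length enclosed).
λ_enc = 2π ∫₀^R ρ₀(r'/R)^2 r' dr' = 2πρ₀R²/4 = 8.751×10^-7 C/m.
Applying ∮E·dA = Q_enc/ε₀ with the end caps contributing no flux:
E = 2k|λ_enc|/r = 2(8.99×10^9)(8.751×10^-7)/(0.139) = 1.13×10^5 N/C.

|E| = 1.13×10^5 N/C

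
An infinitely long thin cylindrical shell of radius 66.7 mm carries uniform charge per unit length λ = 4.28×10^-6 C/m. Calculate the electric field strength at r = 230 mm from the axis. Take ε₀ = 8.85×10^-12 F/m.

3.35×10^5 N/C

Take a coaxial cylindrical Gaussian surface of radius r = 230 mm and length L (r > 66.7 mm).
The full line charge is enclosed: λ_enc = 4.28×10^-6 C/m.
Applying ∮E·dA = Q_enc/ε₀ with the end caps contributing no flux:
E = |λ_enc|/(2πε₀r) = (4.28×10^-6)/(2π·8.85×10^-12·0.23) = 3.35e5 N/C.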